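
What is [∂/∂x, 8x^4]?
32 x^{3}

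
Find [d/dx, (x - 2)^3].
3 \left(x - 2\right)^{2}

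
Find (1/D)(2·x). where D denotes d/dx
x^{2}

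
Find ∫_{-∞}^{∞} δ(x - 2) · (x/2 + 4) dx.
5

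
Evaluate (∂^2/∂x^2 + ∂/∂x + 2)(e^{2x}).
8 e^{2 x}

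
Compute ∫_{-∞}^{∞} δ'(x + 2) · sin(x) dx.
- \cos{\left(2 \right)}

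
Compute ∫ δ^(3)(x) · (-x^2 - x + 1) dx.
0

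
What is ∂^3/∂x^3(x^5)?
60 x^{2}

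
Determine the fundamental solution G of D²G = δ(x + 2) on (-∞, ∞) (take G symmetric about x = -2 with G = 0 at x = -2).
\frac{|x + 2|}{2}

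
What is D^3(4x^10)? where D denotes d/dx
2880 x^{7}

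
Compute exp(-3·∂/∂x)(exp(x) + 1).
e^{x - 3} + 1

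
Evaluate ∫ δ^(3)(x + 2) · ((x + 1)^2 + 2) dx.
0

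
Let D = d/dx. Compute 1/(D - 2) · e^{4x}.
\frac{e^{4 x}}{2}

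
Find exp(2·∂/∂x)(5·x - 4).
5 x + 6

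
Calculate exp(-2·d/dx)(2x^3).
2 x^{3} - 12 x^{2} + 24 x - 16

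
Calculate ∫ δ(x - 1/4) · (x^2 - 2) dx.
- \frac{31}{16}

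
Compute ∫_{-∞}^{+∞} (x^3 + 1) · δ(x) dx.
1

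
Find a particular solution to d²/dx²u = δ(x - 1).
\frac{|x - 1|}{2}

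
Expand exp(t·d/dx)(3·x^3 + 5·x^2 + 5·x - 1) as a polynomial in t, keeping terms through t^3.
3 t^{3} + t^{2} \left(9 x + 5\right) + t \left(9 x^{2} + 10 x + 5\right) + 3 x^{3} + 5 x^{2} + 5 x - 1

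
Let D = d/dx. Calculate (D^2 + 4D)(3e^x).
15 e^{x}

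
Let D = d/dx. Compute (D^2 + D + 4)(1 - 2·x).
2 - 8 x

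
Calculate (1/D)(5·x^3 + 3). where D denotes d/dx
\frac{5 x^{4}}{4} + 3 x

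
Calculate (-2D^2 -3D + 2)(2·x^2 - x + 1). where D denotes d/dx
4 x^{2} - 14 x - 3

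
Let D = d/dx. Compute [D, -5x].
-5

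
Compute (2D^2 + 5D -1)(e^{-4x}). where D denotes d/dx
11 e^{- 4 x}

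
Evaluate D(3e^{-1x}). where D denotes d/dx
- 3 e^{- x}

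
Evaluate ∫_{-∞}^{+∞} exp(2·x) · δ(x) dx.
1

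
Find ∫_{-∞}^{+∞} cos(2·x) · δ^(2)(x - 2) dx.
- 4 \cos{\left(4 \right)}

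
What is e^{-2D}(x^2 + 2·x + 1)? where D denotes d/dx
x^{2} - 2 x + 1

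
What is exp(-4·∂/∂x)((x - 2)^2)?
x^{2} - 12 x + 36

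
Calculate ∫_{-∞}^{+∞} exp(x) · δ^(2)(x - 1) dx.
e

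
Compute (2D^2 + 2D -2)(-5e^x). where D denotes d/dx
- 10 e^{x}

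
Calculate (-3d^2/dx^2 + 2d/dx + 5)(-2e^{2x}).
6 e^{2 x}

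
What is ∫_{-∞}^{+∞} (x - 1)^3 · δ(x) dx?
-1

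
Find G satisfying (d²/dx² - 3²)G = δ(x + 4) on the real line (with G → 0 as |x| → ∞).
-\frac{e^{-3|x + 4|}}{6}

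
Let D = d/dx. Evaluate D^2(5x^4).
60 x^{2}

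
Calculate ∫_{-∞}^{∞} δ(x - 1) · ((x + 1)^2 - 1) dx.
3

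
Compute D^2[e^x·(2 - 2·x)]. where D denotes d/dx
2 \left(- x - 1\right) e^{x}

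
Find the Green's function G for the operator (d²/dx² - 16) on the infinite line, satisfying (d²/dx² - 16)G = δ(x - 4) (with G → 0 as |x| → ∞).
-\frac{e^{-4|x - 4|}}{8}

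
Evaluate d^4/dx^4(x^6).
360 x^{2}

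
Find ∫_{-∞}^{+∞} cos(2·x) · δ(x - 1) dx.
\cos{\left(2 \right)}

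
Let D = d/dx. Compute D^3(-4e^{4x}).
- 256 e^{4 x}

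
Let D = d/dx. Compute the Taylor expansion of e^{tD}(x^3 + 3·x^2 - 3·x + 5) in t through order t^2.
3 t^{2} \left(x + 1\right) + 3 t \left(x^{2} + 2 x - 1\right) + x^{3} + 3 x^{2} - 3 x + 5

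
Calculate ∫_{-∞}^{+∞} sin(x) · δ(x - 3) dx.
\sin{\left(3 \right)}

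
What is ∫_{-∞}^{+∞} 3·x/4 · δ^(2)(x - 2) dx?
0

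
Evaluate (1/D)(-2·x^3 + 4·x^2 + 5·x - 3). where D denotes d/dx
- \frac{x^{4}}{2} + \frac{4 x^{3}}{3} + \frac{5 x^{2}}{2} - 3 x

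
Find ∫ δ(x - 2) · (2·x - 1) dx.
3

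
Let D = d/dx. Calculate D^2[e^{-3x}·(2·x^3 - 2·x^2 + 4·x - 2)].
2 \left(9 x^{3} - 27 x^{2} + 36 x - 23\right) e^{- 3 x}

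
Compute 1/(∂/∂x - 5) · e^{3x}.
- \frac{e^{3 x}}{2}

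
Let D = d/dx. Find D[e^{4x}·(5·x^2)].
10 x \left(2 x + 1\right) e^{4 x}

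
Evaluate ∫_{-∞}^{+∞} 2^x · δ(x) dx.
1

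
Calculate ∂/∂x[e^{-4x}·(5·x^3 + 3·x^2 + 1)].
\left(- 20 x^{3} + 3 x^{2} + 6 x - 4\right) e^{- 4 x}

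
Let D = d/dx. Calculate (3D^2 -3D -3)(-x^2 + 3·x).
3 x^{2} - 3 x - 15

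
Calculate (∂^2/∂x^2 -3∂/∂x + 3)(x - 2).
3 x - 9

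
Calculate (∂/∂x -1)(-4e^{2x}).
- 4 e^{2 x}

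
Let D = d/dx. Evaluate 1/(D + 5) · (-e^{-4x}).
- e^{- 4 x}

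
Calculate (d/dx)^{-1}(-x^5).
- \frac{x^{6}}{6}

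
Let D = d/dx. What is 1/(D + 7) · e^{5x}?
\frac{e^{5 x}}{12}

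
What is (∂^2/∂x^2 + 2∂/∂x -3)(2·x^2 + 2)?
- 6 x^{2} + 8 x - 2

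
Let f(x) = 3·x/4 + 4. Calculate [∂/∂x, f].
\frac{3}{4}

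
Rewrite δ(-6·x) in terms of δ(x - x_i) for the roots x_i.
\frac{\delta(x)}{6}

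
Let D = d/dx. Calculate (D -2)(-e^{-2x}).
4 e^{- 2 x}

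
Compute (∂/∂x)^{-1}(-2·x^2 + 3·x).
- \frac{2 x^{3}}{3} + \frac{3 x^{2}}{2}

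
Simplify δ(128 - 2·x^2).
\frac{\delta(x - 8) + \delta(x + 8)}{32}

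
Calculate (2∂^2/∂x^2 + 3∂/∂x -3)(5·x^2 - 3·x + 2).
- 15 x^{2} + 39 x + 5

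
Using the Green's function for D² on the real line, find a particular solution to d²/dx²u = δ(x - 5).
\frac{|x - 5|}{2}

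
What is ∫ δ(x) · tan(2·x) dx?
0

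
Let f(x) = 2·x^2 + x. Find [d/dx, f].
4 x + 1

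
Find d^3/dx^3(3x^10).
2160 x^{7}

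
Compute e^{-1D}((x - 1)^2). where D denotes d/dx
x^{2} - 4 x + 4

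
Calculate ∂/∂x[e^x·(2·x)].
2 \left(x + 1\right) e^{x}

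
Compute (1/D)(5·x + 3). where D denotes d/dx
\frac{5 x^{2}}{2} + 3 x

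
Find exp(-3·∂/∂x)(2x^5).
2 x^{5} - 30 x^{4} + 180 x^{3} - 540 x^{2} + 810 x - 486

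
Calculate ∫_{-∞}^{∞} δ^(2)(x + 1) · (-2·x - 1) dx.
0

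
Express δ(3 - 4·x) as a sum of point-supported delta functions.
\frac{\delta(x - 3/4)}{4}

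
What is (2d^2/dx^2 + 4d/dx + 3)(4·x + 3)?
12 x + 25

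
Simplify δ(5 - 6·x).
\frac{\delta(x - 5/6)}{6}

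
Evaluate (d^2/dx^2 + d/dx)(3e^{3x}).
36 e^{3 x}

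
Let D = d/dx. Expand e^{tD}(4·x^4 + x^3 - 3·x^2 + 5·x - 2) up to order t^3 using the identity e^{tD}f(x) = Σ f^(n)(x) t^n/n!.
t^{3} \left(16 x + 1\right) + 3 t^{2} \left(8 x^{2} + x - 1\right) + t \left(16 x^{3} + 3 x^{2} - 6 x + 5\right) + 4 x^{4} + x^{3} - 3 x^{2} + 5 x - 2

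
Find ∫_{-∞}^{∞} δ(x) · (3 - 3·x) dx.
3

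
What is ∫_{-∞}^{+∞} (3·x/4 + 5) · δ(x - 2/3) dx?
\frac{11}{2}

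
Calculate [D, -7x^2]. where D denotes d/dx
- 14 x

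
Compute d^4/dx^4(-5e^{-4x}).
- 1280 e^{- 4 x}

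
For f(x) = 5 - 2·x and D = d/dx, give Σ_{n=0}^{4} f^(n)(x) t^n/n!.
- 2 t - 2 x + 5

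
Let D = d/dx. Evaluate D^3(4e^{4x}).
256 e^{4 x}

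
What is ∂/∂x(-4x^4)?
- 16 x^{3}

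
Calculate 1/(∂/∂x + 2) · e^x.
\frac{e^{x}}{3}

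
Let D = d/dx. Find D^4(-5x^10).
- 25200 x^{6}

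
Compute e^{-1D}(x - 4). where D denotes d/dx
x - 5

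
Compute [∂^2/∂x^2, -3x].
-6\frac{d}{dx}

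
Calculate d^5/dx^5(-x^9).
- 15120 x^{4}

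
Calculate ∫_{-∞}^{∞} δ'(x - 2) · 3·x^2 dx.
-12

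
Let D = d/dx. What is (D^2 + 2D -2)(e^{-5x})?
13 e^{- 5 x}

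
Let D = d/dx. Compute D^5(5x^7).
12600 x^{2}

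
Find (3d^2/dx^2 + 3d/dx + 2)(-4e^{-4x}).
- 152 e^{- 4 x}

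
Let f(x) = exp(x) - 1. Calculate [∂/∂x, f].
e^{x}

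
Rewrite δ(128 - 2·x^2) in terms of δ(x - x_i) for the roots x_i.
\frac{\delta(x - 8) + \delta(x + 8)}{32}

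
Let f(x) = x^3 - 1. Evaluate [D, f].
3 x^{2}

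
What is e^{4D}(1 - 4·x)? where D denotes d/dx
- 4 x - 15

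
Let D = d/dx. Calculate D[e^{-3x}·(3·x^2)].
3 x \left(2 - 3 x\right) e^{- 3 x}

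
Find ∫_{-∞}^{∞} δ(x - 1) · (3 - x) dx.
2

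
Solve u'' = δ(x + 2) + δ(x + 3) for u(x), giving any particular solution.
\frac{|x + 2|}{2} + \frac{|x + 3|}{2}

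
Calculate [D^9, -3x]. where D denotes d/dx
-27D^{8}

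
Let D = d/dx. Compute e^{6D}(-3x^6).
- 3 x^{6} - 108 x^{5} - 1620 x^{4} - 12960 x^{3} - 58320 x^{2} - 139968 x - 139968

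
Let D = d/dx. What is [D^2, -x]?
-2D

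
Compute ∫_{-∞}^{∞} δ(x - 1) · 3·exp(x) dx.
3 e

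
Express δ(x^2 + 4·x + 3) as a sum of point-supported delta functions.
\frac{\delta(x + 1) + \delta(x + 3)}{2}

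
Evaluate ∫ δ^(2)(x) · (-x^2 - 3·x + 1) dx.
-2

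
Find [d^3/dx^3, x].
3\frac{d^{2}}{dx^{2}}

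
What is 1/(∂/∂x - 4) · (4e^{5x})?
4 e^{5 x}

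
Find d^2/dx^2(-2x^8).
- 112 x^{6}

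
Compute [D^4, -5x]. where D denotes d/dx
-20D^{3}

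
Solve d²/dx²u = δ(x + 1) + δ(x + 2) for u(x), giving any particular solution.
\frac{|x + 1|}{2} + \frac{|x + 2|}{2}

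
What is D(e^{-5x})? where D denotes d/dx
- 5 e^{- 5 x}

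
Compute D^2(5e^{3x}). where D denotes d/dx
45 e^{3 x}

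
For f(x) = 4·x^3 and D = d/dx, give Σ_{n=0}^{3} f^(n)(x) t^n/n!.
4 t^{3} + 12 t^{2} x + 12 t x^{2} + 4 x^{3}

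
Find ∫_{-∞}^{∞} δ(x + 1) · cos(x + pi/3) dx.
\sin{\left(\frac{\pi}{6} + 1 \right)}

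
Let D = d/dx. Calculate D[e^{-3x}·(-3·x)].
3 \left(3 x - 1\right) e^{- 3 x}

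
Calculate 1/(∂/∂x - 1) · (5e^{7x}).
\frac{5 e^{7 x}}{6}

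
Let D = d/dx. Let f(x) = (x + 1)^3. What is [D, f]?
3 \left(x + 1\right)^{2}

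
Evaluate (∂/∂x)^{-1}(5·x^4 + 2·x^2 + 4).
x^{5} + \frac{2 x^{3}}{3} + 4 x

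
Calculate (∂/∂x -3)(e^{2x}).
- e^{2 x}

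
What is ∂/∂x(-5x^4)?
- 20 x^{3}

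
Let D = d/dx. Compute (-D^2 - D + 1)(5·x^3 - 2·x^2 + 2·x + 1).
5 x^{3} - 17 x^{2} - 24 x + 3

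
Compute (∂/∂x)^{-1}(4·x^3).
x^{4}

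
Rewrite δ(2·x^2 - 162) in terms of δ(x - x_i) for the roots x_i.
\frac{\delta(x - 9) + \delta(x + 9)}{36}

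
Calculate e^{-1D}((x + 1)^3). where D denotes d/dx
x^{3}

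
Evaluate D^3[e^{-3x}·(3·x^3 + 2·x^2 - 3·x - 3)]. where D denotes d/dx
9 \left(- 9 x^{3} + 21 x^{2} + 3 x - 2\right) e^{- 3 x}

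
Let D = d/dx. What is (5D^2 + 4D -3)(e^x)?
6 e^{x}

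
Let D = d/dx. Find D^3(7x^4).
168 x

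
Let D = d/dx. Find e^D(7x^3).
7 x^{3} + 21 x^{2} + 21 x + 7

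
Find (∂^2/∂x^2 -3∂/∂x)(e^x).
- 2 e^{x}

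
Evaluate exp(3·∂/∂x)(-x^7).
- x^{7} - 21 x^{6} - 189 x^{5} - 945 x^{4} - 2835 x^{3} - 5103 x^{2} - 5103 x - 2187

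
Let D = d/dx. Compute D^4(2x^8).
3360 x^{4}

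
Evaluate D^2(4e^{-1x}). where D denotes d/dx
4 e^{- x}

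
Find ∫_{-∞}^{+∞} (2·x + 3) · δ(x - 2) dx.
7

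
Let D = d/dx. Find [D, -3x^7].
- 21 x^{6}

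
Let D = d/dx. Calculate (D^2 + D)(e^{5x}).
30 e^{5 x}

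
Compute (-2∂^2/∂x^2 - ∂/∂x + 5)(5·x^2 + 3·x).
25 x^{2} + 5 x - 23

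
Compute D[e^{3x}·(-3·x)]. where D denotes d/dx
\left(- 9 x - 3\right) e^{3 x}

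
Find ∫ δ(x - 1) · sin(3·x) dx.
\sin{\left(3 \right)}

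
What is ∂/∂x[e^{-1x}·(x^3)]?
x^{2} \left(3 - x\right) e^{- x}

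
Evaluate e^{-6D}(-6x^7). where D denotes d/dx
- 6 x^{7} + 252 x^{6} - 4536 x^{5} + 45360 x^{4} - 272160 x^{3} + 979776 x^{2} - 1959552 x + 1679616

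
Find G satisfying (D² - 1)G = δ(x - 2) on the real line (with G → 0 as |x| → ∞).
-\frac{e^{-|x - 2|}}{2}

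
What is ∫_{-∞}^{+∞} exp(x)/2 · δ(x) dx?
\frac{1}{2}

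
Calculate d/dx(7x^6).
42 x^{5}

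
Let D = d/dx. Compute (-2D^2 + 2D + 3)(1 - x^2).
- 3 x^{2} - 4 x + 7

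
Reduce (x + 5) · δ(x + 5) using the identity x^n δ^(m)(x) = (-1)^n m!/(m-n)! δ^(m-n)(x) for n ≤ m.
0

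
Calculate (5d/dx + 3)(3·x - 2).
9 x + 9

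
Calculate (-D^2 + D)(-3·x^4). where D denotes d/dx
12 x^{2} \left(3 - x\right)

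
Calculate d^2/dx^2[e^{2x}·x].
4 \left(x + 1\right) e^{2 x}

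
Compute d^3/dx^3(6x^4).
144 x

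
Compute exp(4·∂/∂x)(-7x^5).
- 7 x^{5} - 140 x^{4} - 1120 x^{3} - 4480 x^{2} - 8960 x - 7168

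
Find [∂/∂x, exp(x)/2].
\frac{e^{x}}{2}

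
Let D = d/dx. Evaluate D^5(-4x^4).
0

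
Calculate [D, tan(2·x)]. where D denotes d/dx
\frac{2}{\cos^{2}{\left(2 x \right)}}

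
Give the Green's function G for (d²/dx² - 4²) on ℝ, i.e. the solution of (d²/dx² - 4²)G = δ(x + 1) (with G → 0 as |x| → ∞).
-\frac{e^{-4|x + 1|}}{8}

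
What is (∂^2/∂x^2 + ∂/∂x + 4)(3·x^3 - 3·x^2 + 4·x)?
12 x^{3} - 3 x^{2} + 28 x - 2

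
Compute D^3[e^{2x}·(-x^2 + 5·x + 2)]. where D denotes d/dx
8 \left(- x^{2} + 2 x + 8\right) e^{2 x}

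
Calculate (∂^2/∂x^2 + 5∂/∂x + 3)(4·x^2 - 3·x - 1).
12 x^{2} + 31 x - 10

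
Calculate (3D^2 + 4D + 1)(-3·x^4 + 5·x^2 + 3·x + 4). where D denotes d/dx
- 3 x^{4} - 48 x^{3} - 103 x^{2} + 43 x + 46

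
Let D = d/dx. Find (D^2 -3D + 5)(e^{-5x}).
45 e^{- 5 x}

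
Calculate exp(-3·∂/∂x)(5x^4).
5 x^{4} - 60 x^{3} + 270 x^{2} - 540 x + 405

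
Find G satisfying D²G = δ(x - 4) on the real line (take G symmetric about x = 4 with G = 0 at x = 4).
\frac{|x - 4|}{2}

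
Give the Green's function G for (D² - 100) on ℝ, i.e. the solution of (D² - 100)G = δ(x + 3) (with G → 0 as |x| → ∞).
-\frac{e^{-10|x + 3|}}{20}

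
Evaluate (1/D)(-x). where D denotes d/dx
- \frac{x^{2}}{2}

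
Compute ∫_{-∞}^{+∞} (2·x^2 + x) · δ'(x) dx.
-1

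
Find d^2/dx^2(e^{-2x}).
4 e^{- 2 x}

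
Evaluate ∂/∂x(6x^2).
12 x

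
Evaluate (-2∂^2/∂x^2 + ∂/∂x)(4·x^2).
8 x - 16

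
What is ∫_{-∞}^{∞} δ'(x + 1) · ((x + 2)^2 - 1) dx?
-2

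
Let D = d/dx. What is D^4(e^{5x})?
625 e^{5 x}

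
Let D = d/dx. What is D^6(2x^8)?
40320 x^{2}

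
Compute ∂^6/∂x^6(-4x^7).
- 20160 x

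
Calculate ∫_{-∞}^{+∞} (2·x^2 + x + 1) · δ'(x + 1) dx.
3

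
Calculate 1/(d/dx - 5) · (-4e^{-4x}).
\frac{4 e^{- 4 x}}{9}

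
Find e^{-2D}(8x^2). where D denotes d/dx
8 x^{2} - 32 x + 32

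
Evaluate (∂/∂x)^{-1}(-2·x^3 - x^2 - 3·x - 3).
- \frac{x^{4}}{2} - \frac{x^{3}}{3} - \frac{3 x^{2}}{2} - 3 x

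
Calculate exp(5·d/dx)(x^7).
x^{7} + 35 x^{6} + 525 x^{5} + 4375 x^{4} + 21875 x^{3} + 65625 x^{2} + 109375 x + 78125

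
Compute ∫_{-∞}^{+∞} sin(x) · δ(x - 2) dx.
\sin{\left(2 \right)}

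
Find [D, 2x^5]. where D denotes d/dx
10 x^{4}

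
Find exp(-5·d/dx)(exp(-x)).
e^{5 - x}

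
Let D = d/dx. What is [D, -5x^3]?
- 15 x^{2}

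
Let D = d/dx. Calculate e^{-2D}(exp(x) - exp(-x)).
- e^{2 - x} + e^{x - 2}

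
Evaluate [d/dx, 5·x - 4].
5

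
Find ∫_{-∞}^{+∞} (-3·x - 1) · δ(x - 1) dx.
-4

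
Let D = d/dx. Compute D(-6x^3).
- 18 x^{2}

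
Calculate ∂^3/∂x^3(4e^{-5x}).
- 500 e^{- 5 x}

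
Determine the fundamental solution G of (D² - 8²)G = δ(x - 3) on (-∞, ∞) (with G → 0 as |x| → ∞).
-\frac{e^{-8|x - 3|}}{16}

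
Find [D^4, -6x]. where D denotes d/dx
-24D^{3}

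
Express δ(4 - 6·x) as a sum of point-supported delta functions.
\frac{\delta(x - 2/3)}{6}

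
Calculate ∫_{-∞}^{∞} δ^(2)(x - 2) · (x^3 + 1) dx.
12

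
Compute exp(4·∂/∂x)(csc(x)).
\csc{\left(x + 4 \right)}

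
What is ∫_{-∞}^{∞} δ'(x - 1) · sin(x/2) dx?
- \frac{\cos{\left(\frac{1}{2} \right)}}{2}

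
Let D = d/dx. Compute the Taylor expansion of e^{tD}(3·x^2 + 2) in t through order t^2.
3 t^{2} + 6 t x + 3 x^{2} + 2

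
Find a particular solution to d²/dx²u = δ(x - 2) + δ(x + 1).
\frac{|x - 2|}{2} + \frac{|x + 1|}{2}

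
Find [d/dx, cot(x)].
- \frac{1}{\sin^{2}{\left(x \right)}}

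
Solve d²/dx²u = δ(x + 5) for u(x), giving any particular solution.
\frac{|x + 5|}{2}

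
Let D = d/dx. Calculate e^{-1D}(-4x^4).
- 4 x^{4} + 16 x^{3} - 24 x^{2} + 16 x - 4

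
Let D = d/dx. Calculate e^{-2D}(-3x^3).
- 3 x^{3} + 18 x^{2} - 36 x + 24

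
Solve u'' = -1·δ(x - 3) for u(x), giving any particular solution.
-\frac{|x - 3|}{2}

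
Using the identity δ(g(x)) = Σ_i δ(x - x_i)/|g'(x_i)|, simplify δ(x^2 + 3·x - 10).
\frac{\delta(x + 5) + \delta(x - 2)}{7}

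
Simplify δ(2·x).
\frac{\delta(x)}{2}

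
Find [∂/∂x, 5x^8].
40 x^{7}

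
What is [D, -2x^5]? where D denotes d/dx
- 10 x^{4}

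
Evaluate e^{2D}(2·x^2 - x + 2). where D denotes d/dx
2 x^{2} + 7 x + 8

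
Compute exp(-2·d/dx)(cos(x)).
\cos{\left(x - 2 \right)}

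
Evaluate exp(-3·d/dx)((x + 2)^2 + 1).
x^{2} - 2 x + 2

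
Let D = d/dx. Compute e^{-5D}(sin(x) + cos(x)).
\sqrt{2} \cos{\left(- x + \frac{\pi}{4} + 5 \right)}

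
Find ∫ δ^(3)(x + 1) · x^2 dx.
0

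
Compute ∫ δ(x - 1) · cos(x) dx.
\cos{\left(1 \right)}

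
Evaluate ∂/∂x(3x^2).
6 x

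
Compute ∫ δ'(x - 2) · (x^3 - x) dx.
-11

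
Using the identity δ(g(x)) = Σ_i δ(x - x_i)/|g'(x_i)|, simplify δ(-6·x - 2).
\frac{\delta(x + 1/3)}{6}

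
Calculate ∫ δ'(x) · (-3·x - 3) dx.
3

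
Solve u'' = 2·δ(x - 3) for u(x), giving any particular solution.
|x - 3|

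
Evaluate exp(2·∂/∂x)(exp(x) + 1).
e^{x + 2} + 1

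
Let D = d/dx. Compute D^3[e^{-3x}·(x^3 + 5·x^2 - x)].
3 \left(- 9 x^{3} - 18 x^{2} + 81 x - 37\right) e^{- 3 x}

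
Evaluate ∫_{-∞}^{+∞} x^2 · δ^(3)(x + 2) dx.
0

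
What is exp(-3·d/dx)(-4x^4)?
- 4 x^{4} + 48 x^{3} - 216 x^{2} + 432 x - 324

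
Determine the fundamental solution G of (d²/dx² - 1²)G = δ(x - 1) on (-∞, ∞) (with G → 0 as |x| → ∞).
-\frac{e^{-|x - 1|}}{2}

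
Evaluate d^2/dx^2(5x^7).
210 x^{5}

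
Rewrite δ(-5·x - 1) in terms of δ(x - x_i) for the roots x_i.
\frac{\delta(x + 1/5)}{5}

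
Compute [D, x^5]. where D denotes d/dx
5 x^{4}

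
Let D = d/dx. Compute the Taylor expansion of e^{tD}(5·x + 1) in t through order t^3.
5 t + 5 x + 1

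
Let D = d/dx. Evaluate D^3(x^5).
60 x^{2}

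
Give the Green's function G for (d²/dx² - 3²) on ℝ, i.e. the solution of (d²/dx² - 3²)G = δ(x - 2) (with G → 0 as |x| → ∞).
-\frac{e^{-3|x - 2|}}{6}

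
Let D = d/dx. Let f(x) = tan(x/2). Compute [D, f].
\frac{1}{\cos{\left(x \right)} + 1}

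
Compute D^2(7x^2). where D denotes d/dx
14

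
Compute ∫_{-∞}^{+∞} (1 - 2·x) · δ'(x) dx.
2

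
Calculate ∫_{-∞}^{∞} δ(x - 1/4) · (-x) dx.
- \frac{1}{4}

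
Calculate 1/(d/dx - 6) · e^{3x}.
- \frac{e^{3 x}}{3}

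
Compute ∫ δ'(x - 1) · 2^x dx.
- \log{\left(4 \right)}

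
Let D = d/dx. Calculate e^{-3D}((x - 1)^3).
x^{3} - 12 x^{2} + 48 x - 64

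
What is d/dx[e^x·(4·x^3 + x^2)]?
x \left(4 x^{2} + 13 x + 2\right) e^{x}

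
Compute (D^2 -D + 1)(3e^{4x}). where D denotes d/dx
39 e^{4 x}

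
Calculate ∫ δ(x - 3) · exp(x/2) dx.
e^{\frac{3}{2}}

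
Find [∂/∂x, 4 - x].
-1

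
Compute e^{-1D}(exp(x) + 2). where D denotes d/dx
e^{x - 1} + 2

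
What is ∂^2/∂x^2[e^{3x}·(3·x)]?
\left(27 x + 18\right) e^{3 x}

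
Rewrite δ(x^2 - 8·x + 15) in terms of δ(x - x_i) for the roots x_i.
\frac{\delta(x - 5) + \delta(x - 3)}{2}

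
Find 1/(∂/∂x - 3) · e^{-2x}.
- \frac{e^{- 2 x}}{5}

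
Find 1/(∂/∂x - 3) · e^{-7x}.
- \frac{e^{- 7 x}}{10}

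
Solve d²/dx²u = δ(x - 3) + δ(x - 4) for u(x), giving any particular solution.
\frac{|x - 3|}{2} + \frac{|x - 4|}{2}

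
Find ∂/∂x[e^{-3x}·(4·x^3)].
12 x^{2} \left(1 - x\right) e^{- 3 x}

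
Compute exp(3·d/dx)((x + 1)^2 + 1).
x^{2} + 8 x + 17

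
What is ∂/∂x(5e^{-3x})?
- 15 e^{- 3 x}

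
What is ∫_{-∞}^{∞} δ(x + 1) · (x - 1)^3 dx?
-8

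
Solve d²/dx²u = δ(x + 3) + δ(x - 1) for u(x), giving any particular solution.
\frac{|x + 3|}{2} + \frac{|x - 1|}{2}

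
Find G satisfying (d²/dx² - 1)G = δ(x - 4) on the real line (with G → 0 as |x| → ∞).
-\frac{e^{-|x - 4|}}{2}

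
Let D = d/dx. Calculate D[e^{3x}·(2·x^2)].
2 x \left(3 x + 2\right) e^{3 x}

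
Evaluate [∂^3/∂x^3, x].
3\frac{d^{2}}{dx^{2}}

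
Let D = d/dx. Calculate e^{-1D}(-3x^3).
- 3 x^{3} + 9 x^{2} - 9 x + 3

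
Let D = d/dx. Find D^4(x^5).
120 x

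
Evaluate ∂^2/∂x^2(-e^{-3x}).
- 9 e^{- 3 x}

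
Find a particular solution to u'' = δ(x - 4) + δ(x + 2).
\frac{|x - 4|}{2} + \frac{|x + 2|}{2}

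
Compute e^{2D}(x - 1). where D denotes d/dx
x + 1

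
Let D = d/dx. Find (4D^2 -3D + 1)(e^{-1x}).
8 e^{- x}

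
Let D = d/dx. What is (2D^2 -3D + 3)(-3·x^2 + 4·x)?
- 9 x^{2} + 30 x - 24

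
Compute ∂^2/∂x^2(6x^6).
180 x^{4}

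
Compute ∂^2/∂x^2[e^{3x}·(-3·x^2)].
\left(- 27 x^{2} - 36 x - 6\right) e^{3 x}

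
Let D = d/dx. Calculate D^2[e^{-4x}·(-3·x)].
24 \left(1 - 2 x\right) e^{- 4 x}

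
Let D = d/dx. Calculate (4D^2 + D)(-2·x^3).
6 x \left(- x - 8\right)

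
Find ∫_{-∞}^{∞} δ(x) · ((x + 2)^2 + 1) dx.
5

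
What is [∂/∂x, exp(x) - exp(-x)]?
2 \cosh{\left(x \right)}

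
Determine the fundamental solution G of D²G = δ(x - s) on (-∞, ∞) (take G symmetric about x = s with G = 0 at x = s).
\frac{|x - s|}{2}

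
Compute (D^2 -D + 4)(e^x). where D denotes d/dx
4 e^{x}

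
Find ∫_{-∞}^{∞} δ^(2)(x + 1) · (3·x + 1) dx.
0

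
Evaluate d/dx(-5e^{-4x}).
20 e^{- 4 x}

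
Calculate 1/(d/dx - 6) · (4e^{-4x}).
- \frac{2 e^{- 4 x}}{5}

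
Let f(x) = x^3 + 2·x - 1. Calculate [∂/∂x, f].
3 x^{2} + 2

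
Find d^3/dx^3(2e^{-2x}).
- 16 e^{- 2 x}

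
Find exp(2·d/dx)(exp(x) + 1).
e^{x + 2} + 1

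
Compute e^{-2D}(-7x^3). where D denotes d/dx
- 7 x^{3} + 42 x^{2} - 84 x + 56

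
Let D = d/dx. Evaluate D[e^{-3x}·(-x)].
\left(3 x - 1\right) e^{- 3 x}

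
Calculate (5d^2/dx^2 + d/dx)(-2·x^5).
10 x^{3} \left(- x - 20\right)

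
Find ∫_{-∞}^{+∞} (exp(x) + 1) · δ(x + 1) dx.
e^{-1} + 1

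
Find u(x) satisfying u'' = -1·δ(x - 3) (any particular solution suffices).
-\frac{|x - 3|}{2}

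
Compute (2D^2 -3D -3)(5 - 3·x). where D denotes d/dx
9 x - 6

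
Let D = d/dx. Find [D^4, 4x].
16D^{3}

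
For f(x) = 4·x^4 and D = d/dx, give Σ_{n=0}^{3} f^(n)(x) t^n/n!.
4 x \left(4 t^{3} + 6 t^{2} x + 4 t x^{2} + x^{3}\right)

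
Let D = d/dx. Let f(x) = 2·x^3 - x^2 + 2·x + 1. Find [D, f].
6 x^{2} - 2 x + 2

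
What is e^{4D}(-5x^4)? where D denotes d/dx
- 5 x^{4} - 80 x^{3} - 480 x^{2} - 1280 x - 1280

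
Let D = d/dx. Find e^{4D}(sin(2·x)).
\sin{\left(2 x + 8 \right)}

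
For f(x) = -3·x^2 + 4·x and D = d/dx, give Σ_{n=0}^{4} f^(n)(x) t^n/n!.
- 3 t^{2} - 2 t \left(3 x - 2\right) - 3 x^{2} + 4 x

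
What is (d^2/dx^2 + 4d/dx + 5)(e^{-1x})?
2 e^{- x}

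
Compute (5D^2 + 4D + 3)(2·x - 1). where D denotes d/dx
6 x + 5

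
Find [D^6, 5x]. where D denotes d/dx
30D^{5}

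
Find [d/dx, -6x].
-6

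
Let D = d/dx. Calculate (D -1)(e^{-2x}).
- 3 e^{- 2 x}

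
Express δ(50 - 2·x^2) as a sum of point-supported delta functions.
\frac{\delta(x - 5) + \delta(x + 5)}{20}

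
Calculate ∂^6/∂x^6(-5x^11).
- 1663200 x^{5}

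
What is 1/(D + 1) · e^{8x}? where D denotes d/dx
\frac{e^{8 x}}{9}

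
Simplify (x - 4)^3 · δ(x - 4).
0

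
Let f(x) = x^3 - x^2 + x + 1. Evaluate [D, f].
3 x^{2} - 2 x + 1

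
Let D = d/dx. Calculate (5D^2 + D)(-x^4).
4 x^{2} \left(- x - 15\right)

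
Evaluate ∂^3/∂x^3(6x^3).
36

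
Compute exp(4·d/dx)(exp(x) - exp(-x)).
2 \sinh{\left(x + 4 \right)}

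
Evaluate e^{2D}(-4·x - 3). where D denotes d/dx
- 4 x - 11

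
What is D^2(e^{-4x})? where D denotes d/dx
16 e^{- 4 x}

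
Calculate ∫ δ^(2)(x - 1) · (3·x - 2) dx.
0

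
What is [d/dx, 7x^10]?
70 x^{9}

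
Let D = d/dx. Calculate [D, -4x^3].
- 12 x^{2}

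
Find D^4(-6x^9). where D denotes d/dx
- 18144 x^{5}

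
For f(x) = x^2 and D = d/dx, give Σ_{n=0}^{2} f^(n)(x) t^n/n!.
t^{2} + 2 t x + x^{2}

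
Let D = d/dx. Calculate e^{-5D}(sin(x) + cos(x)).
\sqrt{2} \cos{\left(- x + \frac{\pi}{4} + 5 \right)}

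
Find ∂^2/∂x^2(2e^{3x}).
18 e^{3 x}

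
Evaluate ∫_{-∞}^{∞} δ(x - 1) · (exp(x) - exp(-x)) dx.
2 \sinh{\left(1 \right)}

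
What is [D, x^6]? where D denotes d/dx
6 x^{5}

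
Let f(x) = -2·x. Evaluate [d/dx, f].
-2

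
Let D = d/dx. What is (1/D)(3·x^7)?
\frac{3 x^{8}}{8}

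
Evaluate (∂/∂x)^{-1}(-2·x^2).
- \frac{2 x^{3}}{3}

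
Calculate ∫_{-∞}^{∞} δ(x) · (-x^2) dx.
0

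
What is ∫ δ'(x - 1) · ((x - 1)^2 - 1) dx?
0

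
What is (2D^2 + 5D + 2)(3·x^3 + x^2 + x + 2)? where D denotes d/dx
6 x^{3} + 47 x^{2} + 48 x + 13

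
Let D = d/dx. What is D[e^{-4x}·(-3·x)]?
3 \left(4 x - 1\right) e^{- 4 x}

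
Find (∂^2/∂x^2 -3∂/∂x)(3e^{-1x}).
12 e^{- x}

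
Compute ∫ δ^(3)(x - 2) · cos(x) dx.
- \sin{\left(2 \right)}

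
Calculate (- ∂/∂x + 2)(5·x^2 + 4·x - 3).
10 x^{2} - 2 x - 10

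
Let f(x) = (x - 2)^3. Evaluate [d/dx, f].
3 \left(x - 2\right)^{2}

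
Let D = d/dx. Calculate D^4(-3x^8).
- 5040 x^{4}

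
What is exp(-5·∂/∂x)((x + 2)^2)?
x^{2} - 6 x + 9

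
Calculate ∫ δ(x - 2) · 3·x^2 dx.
12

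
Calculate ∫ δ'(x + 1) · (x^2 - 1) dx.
2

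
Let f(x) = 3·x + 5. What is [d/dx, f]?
3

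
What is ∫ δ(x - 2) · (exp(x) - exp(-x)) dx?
2 \sinh{\left(2 \right)}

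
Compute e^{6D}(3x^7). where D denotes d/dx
3 x^{7} + 126 x^{6} + 2268 x^{5} + 22680 x^{4} + 136080 x^{3} + 489888 x^{2} + 979776 x + 839808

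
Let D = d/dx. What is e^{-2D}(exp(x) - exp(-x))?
- e^{2 - x} + e^{x - 2}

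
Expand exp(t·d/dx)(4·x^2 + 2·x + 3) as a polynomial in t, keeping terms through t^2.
4 t^{2} + 2 t \left(4 x + 1\right) + 4 x^{2} + 2 x + 3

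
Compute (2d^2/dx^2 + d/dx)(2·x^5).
10 x^{3} \left(x + 8\right)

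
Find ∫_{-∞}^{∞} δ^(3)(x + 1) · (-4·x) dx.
0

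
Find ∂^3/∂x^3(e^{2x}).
8 e^{2 x}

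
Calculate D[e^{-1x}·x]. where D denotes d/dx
\left(1 - x\right) e^{- x}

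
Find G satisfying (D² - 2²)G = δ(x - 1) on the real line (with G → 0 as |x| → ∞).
-\frac{e^{-2|x - 1|}}{4}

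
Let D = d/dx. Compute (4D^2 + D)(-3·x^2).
- 6 x - 24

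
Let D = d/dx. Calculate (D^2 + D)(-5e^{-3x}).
- 30 e^{- 3 x}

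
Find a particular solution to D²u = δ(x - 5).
\frac{|x - 5|}{2}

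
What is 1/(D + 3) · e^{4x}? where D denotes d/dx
\frac{e^{4 x}}{7}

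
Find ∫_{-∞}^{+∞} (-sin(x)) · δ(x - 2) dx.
- \sin{\left(2 \right)}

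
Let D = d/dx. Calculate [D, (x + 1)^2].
2 x + 2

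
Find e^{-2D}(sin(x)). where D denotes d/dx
\sin{\left(x - 2 \right)}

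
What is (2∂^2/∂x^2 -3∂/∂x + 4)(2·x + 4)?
8 x + 10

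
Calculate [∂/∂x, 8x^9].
72 x^{8}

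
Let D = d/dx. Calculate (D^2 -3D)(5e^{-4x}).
140 e^{- 4 x}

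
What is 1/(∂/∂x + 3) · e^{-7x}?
- \frac{e^{- 7 x}}{4}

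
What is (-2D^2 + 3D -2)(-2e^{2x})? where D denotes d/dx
8 e^{2 x}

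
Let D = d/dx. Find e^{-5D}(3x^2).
3 x^{2} - 30 x + 75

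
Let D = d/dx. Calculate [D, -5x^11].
- 55 x^{10}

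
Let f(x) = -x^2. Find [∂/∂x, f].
- 2 x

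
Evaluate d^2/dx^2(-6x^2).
-12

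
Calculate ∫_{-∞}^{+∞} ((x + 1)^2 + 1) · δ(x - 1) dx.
5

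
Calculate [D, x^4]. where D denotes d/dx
4 x^{3}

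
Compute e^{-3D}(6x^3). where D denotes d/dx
6 x^{3} - 54 x^{2} + 162 x - 162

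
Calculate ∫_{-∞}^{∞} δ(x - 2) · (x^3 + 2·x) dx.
12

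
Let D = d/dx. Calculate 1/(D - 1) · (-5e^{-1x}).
\frac{5 e^{- x}}{2}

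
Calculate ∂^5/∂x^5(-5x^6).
- 3600 x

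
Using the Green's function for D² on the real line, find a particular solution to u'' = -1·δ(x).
-\frac{|x|}{2}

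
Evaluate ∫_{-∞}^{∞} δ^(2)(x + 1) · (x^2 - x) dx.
2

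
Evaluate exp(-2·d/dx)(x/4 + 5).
\frac{x}{4} + \frac{9}{2}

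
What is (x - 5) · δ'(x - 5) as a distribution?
-\delta(x - 5)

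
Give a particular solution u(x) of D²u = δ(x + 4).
\frac{|x + 4|}{2}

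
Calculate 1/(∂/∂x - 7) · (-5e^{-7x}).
\frac{5 e^{- 7 x}}{14}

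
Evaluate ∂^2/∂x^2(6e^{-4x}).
96 e^{- 4 x}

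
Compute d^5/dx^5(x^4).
0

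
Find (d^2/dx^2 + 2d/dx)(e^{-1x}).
- e^{- x}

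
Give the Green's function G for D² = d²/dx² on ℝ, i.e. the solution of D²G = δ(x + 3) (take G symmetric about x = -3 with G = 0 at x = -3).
\frac{|x + 3|}{2}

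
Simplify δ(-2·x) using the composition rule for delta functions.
\frac{\delta(x)}{2}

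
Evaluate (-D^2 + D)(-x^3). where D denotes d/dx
3 x \left(2 - x\right)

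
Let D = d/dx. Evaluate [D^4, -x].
-4D^{3}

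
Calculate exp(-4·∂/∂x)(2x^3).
2 x^{3} - 24 x^{2} + 96 x - 128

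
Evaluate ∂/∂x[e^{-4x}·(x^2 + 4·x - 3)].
2 \left(- 2 x^{2} - 7 x + 8\right) e^{- 4 x}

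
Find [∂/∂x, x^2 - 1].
2 x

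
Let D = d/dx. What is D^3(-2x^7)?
- 420 x^{4}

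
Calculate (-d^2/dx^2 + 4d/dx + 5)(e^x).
8 e^{x}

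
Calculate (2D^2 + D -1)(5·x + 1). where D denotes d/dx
4 - 5 x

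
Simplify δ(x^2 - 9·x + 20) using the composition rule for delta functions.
\frac{\delta(x - 4) + \delta(x - 5)}{1}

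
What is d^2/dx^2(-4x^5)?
- 80 x^{3}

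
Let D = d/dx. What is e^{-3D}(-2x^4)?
- 2 x^{4} + 24 x^{3} - 108 x^{2} + 216 x - 162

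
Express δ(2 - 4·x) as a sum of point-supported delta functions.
\frac{\delta(x - 1/2)}{4}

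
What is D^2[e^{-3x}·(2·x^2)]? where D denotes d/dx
2 \left(9 x^{2} - 12 x + 2\right) e^{- 3 x}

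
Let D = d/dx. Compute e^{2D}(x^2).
x^{2} + 4 x + 4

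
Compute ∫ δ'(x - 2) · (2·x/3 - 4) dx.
- \frac{2}{3}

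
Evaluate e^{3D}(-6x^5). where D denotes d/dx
- 6 x^{5} - 90 x^{4} - 540 x^{3} - 1620 x^{2} - 2430 x - 1458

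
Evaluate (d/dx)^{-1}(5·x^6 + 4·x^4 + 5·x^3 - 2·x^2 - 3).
\frac{5 x^{7}}{7} + \frac{4 x^{5}}{5} + \frac{5 x^{4}}{4} - \frac{2 x^{3}}{3} - 3 x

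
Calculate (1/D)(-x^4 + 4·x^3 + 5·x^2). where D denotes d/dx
- \frac{x^{5}}{5} + x^{4} + \frac{5 x^{3}}{3}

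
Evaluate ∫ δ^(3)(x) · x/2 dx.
0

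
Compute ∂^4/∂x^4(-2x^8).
- 3360 x^{4}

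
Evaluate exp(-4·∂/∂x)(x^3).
x^{3} - 12 x^{2} + 48 x - 64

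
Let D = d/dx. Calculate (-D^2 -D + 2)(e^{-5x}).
- 18 e^{- 5 x}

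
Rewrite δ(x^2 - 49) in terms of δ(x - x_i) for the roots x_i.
\frac{\delta(x - 7) + \delta(x + 7)}{14}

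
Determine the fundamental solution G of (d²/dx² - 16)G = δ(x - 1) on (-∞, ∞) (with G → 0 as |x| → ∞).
-\frac{e^{-4|x - 1|}}{8}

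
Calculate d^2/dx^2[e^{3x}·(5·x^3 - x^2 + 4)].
\left(45 x^{3} + 81 x^{2} + 18 x + 34\right) e^{3 x}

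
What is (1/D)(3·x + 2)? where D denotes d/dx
\frac{3 x^{2}}{2} + 2 x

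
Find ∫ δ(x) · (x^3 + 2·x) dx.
0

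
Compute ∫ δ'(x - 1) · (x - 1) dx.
-1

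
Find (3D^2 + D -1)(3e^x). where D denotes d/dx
9 e^{x}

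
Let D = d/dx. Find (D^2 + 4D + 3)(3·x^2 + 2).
9 x^{2} + 24 x + 12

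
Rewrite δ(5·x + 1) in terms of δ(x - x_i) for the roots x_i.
\frac{\delta(x + 1/5)}{5}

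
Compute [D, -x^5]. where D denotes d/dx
- 5 x^{4}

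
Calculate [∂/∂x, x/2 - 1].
\frac{1}{2}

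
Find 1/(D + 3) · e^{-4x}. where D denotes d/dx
- e^{- 4 x}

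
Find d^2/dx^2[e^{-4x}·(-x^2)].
2 \left(- 8 x^{2} + 8 x - 1\right) e^{- 4 x}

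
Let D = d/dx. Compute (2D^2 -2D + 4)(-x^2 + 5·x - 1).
- 4 x^{2} + 24 x - 18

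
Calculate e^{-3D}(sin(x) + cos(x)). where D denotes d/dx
\sqrt{2} \cos{\left(- x + \frac{\pi}{4} + 3 \right)}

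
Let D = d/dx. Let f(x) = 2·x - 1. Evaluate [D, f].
2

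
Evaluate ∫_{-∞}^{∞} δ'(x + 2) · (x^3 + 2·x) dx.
-14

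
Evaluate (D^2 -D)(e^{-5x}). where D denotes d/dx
30 e^{- 5 x}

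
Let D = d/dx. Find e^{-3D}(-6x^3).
- 6 x^{3} + 54 x^{2} - 162 x + 162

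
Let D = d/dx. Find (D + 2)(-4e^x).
- 12 e^{x}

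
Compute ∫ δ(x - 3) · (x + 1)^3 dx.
64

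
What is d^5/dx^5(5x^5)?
600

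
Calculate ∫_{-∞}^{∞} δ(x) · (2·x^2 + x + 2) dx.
2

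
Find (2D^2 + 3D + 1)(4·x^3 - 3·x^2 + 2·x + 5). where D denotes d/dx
4 x^{3} + 33 x^{2} + 32 x - 1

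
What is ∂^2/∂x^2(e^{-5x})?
25 e^{- 5 x}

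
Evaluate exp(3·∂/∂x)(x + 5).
x + 8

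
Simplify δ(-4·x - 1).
\frac{\delta(x + 1/4)}{4}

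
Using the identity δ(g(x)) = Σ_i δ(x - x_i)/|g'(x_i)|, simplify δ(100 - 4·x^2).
\frac{\delta(x - 5) + \delta(x + 5)}{40}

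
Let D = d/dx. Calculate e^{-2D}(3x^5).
3 x^{5} - 30 x^{4} + 120 x^{3} - 240 x^{2} + 240 x - 96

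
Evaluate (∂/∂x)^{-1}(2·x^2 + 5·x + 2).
\frac{2 x^{3}}{3} + \frac{5 x^{2}}{2} + 2 x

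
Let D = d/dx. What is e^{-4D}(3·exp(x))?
3 e^{x - 4}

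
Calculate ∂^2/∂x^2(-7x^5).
- 140 x^{3}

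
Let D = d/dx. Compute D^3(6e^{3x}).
162 e^{3 x}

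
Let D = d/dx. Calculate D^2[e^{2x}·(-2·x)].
8 \left(- x - 1\right) e^{2 x}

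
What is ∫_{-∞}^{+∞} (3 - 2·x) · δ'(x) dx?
2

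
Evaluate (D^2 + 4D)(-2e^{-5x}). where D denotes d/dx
- 10 e^{- 5 x}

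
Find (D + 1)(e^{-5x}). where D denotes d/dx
- 4 e^{- 5 x}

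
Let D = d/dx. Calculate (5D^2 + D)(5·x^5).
25 x^{3} \left(x + 20\right)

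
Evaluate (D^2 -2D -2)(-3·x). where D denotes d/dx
6 x + 6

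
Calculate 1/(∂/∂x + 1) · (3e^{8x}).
\frac{e^{8 x}}{3}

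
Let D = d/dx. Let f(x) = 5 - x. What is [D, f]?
-1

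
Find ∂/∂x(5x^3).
15 x^{2}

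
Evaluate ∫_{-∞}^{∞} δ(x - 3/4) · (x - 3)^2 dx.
\frac{81}{16}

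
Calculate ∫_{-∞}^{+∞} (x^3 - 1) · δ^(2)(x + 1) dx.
-6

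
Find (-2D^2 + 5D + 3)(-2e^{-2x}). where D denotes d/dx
30 e^{- 2 x}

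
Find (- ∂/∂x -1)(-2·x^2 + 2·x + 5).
2 x^{2} + 2 x - 7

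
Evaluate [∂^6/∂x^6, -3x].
-18\frac{d^{5}}{dx^{5}}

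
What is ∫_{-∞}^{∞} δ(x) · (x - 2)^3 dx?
-8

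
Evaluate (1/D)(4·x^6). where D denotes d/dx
\frac{4 x^{7}}{7}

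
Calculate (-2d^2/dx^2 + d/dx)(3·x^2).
6 x - 12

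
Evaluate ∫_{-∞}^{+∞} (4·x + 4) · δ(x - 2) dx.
12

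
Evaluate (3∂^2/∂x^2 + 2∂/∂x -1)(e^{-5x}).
64 e^{- 5 x}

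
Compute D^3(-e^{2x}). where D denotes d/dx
- 8 e^{2 x}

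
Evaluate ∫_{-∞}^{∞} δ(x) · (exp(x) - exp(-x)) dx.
0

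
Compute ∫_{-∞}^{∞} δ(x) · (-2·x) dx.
0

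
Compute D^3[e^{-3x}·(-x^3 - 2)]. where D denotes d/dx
3 \left(9 x^{3} - 27 x^{2} + 18 x + 16\right) e^{- 3 x}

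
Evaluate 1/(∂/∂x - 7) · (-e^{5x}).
\frac{e^{5 x}}{2}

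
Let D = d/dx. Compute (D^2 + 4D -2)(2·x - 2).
12 - 4 x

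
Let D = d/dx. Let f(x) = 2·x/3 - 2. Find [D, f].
\frac{2}{3}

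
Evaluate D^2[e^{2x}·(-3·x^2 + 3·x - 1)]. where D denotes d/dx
\left(- 12 x^{2} - 12 x + 2\right) e^{2 x}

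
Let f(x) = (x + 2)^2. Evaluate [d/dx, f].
2 x + 4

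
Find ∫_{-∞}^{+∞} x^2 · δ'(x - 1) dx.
-2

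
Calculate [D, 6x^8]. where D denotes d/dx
48 x^{7}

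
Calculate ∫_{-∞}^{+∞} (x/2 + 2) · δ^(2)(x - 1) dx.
0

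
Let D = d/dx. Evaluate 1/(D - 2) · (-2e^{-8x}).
\frac{e^{- 8 x}}{5}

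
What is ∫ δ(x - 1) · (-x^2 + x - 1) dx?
-1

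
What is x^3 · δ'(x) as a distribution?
0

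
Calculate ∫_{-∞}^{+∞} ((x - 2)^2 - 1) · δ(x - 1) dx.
0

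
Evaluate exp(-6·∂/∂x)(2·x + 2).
2 x - 10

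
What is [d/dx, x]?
1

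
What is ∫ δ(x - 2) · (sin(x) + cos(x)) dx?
\cos{\left(2 \right)} + \sin{\left(2 \right)}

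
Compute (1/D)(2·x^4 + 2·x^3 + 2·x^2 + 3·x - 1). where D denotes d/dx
\frac{2 x^{5}}{5} + \frac{x^{4}}{2} + \frac{2 x^{3}}{3} + \frac{3 x^{2}}{2} - x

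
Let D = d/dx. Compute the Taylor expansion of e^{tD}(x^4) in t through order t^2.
x^{2} \left(6 t^{2} + 4 t x + x^{2}\right)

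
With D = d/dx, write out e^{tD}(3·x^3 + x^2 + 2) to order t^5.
3 t^{3} + t^{2} \left(9 x + 1\right) + t x \left(9 x + 2\right) + 3 x^{3} + x^{2} + 2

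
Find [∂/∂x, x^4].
4 x^{3}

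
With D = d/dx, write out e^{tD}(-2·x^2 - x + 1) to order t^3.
- 2 t^{2} - t \left(4 x + 1\right) - 2 x^{2} - x + 1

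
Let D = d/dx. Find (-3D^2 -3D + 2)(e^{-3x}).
- 16 e^{- 3 x}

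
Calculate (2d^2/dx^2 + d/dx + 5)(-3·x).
- 15 x - 3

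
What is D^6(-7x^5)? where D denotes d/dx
0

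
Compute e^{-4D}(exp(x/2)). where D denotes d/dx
e^{\frac{x}{2} - 2}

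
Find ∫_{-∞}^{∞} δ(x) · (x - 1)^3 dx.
-1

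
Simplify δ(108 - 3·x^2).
\frac{\delta(x - 6) + \delta(x + 6)}{36}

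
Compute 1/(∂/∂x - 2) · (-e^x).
e^{x}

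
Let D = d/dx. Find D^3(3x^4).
72 x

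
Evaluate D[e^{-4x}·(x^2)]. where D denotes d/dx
2 x \left(1 - 2 x\right) e^{- 4 x}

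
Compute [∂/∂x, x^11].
11 x^{10}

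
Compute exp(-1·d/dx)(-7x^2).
- 7 x^{2} + 14 x - 7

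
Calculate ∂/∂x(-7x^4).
- 28 x^{3}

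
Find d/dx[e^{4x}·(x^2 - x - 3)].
\left(4 x^{2} - 2 x - 13\right) e^{4 x}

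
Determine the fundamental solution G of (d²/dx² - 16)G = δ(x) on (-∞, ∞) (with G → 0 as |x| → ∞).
-\frac{e^{-4|x|}}{8}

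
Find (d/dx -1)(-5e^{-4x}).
25 e^{- 4 x}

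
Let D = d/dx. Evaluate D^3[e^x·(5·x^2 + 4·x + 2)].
\left(5 x^{2} + 34 x + 44\right) e^{x}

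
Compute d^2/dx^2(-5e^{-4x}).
- 80 e^{- 4 x}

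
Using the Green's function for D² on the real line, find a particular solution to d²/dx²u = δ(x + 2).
\frac{|x + 2|}{2}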